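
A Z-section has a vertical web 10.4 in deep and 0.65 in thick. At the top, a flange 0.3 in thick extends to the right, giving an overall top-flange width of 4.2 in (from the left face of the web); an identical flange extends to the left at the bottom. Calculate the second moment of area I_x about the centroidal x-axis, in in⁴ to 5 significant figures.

Split into non-overlapping primitives; take the origin at the lower-left of the bounding box.
Web: 0.65 × 10.4, A = 6.76 in², y = 5.2 in, Ī = 60.93013 in⁴.
Top flange (beyond web): 3.55 × 0.3, A = 1.065 in², y = 10.25 in, Ī = 0.0079875 in⁴.
Bottom flange (beyond web): 3.55 × 0.3, A = 1.065 in², y = 0.15 in, Ī = 0.0079875 in⁴.
Centroid: ȳ = ΣA·y / ΣA = 5.2 in.
Transfer each piece to the centroidal x-axis using Ī + A·d² with d = y − 5.2:
  web: d = 0 in → contributes +60.93013 in⁴
  top flange (beyond web): d = 5.05 in → contributes +27.16815 in⁴
  bottom flange (beyond web): d = -5.05 in → contributes +27.16815 in⁴
Total I = 115.2664 in⁴.

I_x ≈ 115.27 in⁴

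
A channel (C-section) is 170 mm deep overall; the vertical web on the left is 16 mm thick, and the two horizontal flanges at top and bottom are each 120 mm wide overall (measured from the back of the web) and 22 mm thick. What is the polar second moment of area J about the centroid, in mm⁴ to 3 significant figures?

J ≈ 4.21 × 10⁷ mm⁴

Decompose the section into non-overlapping parts with the origin at the bottom-left of its bounding rectangle.
Web: 16 × 170, A = 2 720 mm², y = 85 mm, Ī = 6 550 667 mm⁴.
Top flange (beyond web): 104 × 22, A = 2 288 mm², y = 159 mm, Ī = 92 283 mm⁴.
Bottom flange (beyond web): 104 × 22, A = 2 288 mm², y = 11 mm, Ī = 92 283 mm⁴.
By symmetry the centroid is at mid-height, ȳ = 85 mm.
Transfer each piece to the centroidal x-axis using Ī + A·d² with d = y − 85:
  web: d = 0 mm → contributes +6 550 667 mm⁴
  top flange (beyond web): d = 74 mm → contributes +12 621 371 mm⁴
  bottom flange (beyond web): d = -74 mm → contributes +12 621 371 mm⁴
Total I = 31 793 408 mm⁴.
For the y-axis: x̄ = 45.632 mm.
Repeating about the centroidal y-axis gives I_y = 10 324 002 mm⁴.
Polar second moment: J = I_x + I_y = 42 117 410 mm⁴.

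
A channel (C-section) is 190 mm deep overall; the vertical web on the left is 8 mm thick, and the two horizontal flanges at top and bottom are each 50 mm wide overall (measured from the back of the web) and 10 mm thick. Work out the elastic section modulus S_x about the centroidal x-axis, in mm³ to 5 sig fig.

Decompose the section into non-overlapping parts with the origin at the bottom-left of its bounding rectangle.
Web: 8 × 190, A = 1 520 mm², y = 95 mm, Ī = 4 572 667 mm⁴.
Top flange (beyond web): 42 × 10, A = 420 mm², y = 185 mm, Ī = 3 500 mm⁴.
Bottom flange (beyond web): 42 × 10, A = 420 mm², y = 5 mm, Ī = 3 500 mm⁴.
By symmetry the centroid is at mid-height, ȳ = 95 mm.
Transfer each piece to the centroidal x-axis using Ī + A·d² with d = y − 95:
  web: d = 0 mm → contributes +4 572 667 mm⁴
  top flange (beyond web): d = 90 mm → contributes +3 405 500 mm⁴
  bottom flange (beyond web): d = -90 mm → contributes +3 405 500 mm⁴
Total I = 11 383 667 mm⁴.
Extreme fibre distance c = 95 mm; S = I/c = 119828.1 mm³.

S_x ≈ 1.1983 × 10⁵ mm³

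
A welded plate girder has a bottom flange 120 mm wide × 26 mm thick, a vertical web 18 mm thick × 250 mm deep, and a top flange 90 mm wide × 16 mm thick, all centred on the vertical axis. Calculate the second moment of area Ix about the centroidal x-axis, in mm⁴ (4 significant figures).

Ix ≈ 1.022 × 10⁸ mm⁴

Decompose the section into non-overlapping parts with the origin at the bottom-left of its bounding rectangle.
Bottom plate: 120 × 26, A = 3 120 mm², y = 13 mm, Ī = 175 760 mm⁴.
Web plate: 18 × 250, A = 4 500 mm², y = 151 mm, Ī = 23 437 500 mm⁴.
Top plate: 90 × 16, A = 1 440 mm², y = 284 mm, Ī = 30 720 mm⁴.
Centroid: ȳ = ΣA·y / ΣA = 124.616 mm.
Transfer each piece to the centroidal x-axis using Ī + A·d² with d = y − 124.616:
  bottom plate: d = -111.616 mm → contributes +39 045 056 mm⁴
  web plate: d = 26.3841 mm → contributes +26 570 045 mm⁴
  top plate: d = 159.384 mm → contributes +36 611 462 mm⁴
Total I = 102 226 563 mm⁴.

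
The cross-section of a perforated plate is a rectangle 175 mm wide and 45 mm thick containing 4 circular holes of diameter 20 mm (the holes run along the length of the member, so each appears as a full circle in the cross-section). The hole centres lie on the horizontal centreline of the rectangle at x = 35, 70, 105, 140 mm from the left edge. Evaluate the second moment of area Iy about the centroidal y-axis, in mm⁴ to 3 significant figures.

Iy ≈ 1.81 × 10⁷ mm⁴

Split into non-overlapping primitives; take the origin at the lower-left of the bounding box.
Plate: 175 × 45, A = 7 875 mm², x = 87.5 mm, Ī = 20 097 656 mm⁴.
Hole 1 (subtracted): ⌀20, A = 314.16 mm², x = 35 mm, Ī = 7 854 mm⁴.
Hole 2 (subtracted): ⌀20, A = 314.16 mm², x = 70 mm, Ī = 7 854 mm⁴.
Hole 3 (subtracted): ⌀20, A = 314.16 mm², x = 105 mm, Ī = 7 854 mm⁴.
Hole 4 (subtracted): ⌀20, A = 314.16 mm², x = 140 mm, Ī = 7 854 mm⁴.
By symmetry the centroid is at mid-width, x̄ = 87.5 mm.
Transfer each piece to the centroidal y-axis using Ī + A·d² with d = x − 87.5:
  plate: d = 0 mm → contributes +20 097 656 mm⁴
  hole 1: d = -52.5 mm → contributes −873 755 mm⁴
  hole 2: d = -17.5 mm → contributes −104 065 mm⁴
  hole 3: d = 17.5 mm → contributes −104 065 mm⁴
  hole 4: d = 52.5 mm → contributes −873 755 mm⁴
Total I = 18 142 015 mm⁴.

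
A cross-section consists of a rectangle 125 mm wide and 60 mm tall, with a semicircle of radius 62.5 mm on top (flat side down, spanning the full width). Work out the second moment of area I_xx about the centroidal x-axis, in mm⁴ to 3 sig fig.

I_xx ≈ 1.47 × 10⁷ mm⁴

Treat the section as a set of non-overlapping primitives; coordinates are from the bounding-box lower-left.
Rectangular body: 125 × 60, A = 7 500 mm², y = 30 mm, Ī = 2 250 000 mm⁴.
Semicircular cap: semicircle r = 62.5, A = 6135.9 mm², y = 86.526 mm, Ī = 1 674 758 mm⁴.
Centroid: ȳ = ΣA·y / ΣA = 55.436 mm.
Transfer each piece to the centroidal x-axis using Ī + A·d² with d = y − 55.436:
  rectangular body: d = -25.436 mm → contributes +7 102 279 mm⁴
  semicircular cap: d = 31.09 mm → contributes +7 605 748 mm⁴
Total I = 14 708 027 mm⁴.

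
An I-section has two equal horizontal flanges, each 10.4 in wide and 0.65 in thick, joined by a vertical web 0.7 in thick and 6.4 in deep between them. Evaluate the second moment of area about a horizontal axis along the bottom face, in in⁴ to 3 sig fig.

Decompose the section into non-overlapping parts with the origin at the bottom-left of its bounding rectangle.
Bottom flange: 10.4 × 0.65, A = 6.76 in², y = 0.325 in, Ī = 0.23801 in⁴.
Web: 0.7 × 6.4, A = 4.48 in², y = 3.85 in, Ī = 15.292 in⁴.
Top flange: 10.4 × 0.65, A = 6.76 in², y = 7.375 in, Ī = 0.23801 in⁴.
Transfer each piece to the bottom edge using Ī + A·d² with d = y − 0:
  bottom flange: d = 0.325 in → contributes +0.95203 in⁴
  web: d = 3.85 in → contributes +81.697 in⁴
  top flange: d = 7.375 in → contributes +367.92 in⁴
Total I = 450.57 in⁴.

I_base ≈ 451 in⁴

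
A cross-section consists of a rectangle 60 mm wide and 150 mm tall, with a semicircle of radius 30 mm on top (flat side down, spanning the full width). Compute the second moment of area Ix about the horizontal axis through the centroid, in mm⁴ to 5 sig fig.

Decompose the section into non-overlapping parts with the origin at the bottom-left of its bounding rectangle.
Rectangular body: 60 × 150, A = 9 000 mm², y = 75 mm, Ī = 16 875 000 mm⁴.
Semicircular cap: semicircle r = 30, A = 1413.717 mm², y = 162.7324 mm, Ī = 88903.14 mm⁴.
Centroid: ȳ = ΣA·y / ΣA = 86.91013 mm.
Transfer each piece to the horizontal axis through the centroid using Ī + A·d² with d = y − 86.91013:
  rectangular body: d = -11.91013 mm → contributes +18 151 661 mm⁴
  semicircular cap: d = 75.82226 mm → contributes +8 216 382 mm⁴
Total I = 26 368 044 mm⁴.

Ix ≈ 2.6368 × 10⁷ mm⁴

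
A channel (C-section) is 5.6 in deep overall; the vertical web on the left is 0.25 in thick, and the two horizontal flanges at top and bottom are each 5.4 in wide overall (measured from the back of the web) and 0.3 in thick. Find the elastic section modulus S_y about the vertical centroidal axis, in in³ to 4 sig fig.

Split into non-overlapping primitives; take the origin at the lower-left of the bounding box.
Web: 0.25 × 5.6, A = 1.4 in², x = 0.125 in, Ī = 0.00729167 in⁴.
Top flange (beyond web): 5.15 × 0.3, A = 1.545 in², x = 2.825 in, Ī = 3.41477 in⁴.
Bottom flange (beyond web): 5.15 × 0.3, A = 1.545 in², x = 2.825 in, Ī = 3.41477 in⁴.
Centroid: x̄ = ΣA·x / ΣA = 1.98313 in.
Transfer each piece to the vertical centroidal axis using Ī + A·d² with d = x − 1.98313:
  web: d = -1.85813 in → contributes +4.84099 in⁴
  top flange (beyond web): d = 0.841871 in → contributes +4.50979 in⁴
  bottom flange (beyond web): d = 0.841871 in → contributes +4.50979 in⁴
Total I = 13.8606 in⁴.
Extreme fibre distance c = 3.41687 in; S = I/c = 4.05651 in³.

S_y ≈ 4.057 in³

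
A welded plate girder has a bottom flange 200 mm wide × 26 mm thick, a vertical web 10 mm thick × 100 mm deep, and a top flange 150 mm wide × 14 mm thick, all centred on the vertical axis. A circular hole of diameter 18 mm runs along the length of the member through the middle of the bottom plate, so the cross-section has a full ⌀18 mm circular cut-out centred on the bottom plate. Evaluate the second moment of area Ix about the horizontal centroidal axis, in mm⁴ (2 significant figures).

Break the section into simple shapes (no overlaps), measuring from the bottom-left corner of the bounding box.
Bottom plate: 200 × 26, A = 5 200 mm², y = 13 mm, Ī = 292 933 mm⁴.
Web plate: 10 × 100, A = 1 000 mm², y = 76 mm, Ī = 833 333 mm⁴.
Top plate: 150 × 14, A = 2 100 mm², y = 133 mm, Ī = 34 300 mm⁴.
Hole (subtracted): ⌀18, A = 254.5 mm², y = 13 mm, Ī = 5 153 mm⁴.
Centroid: ȳ = ΣA·y / ΣA = 52.15 mm.
Transfer each piece to the horizontal centroidal axis using Ī + A·d² with d = y − 52.15:
  bottom plate: d = -39.15 mm → contributes +8 263 974 mm⁴
  web plate: d = 23.85 mm → contributes +1 402 052 mm⁴
  top plate: d = 80.85 mm → contributes +13 760 680 mm⁴
  hole: d = -39.15 mm → contributes −395 227 mm⁴
Total I = 23 031 480 mm⁴.

Ix ≈ 2.3 × 10⁷ mm⁴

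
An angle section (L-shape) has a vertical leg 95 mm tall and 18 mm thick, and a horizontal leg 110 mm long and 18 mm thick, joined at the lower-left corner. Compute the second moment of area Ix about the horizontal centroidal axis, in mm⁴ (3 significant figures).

Ix ≈ 2.58 × 10⁶ mm⁴

Treat the section as a set of non-overlapping primitives; coordinates are from the bounding-box lower-left.
Vertical leg: 18 × 95, A = 1 710 mm², y = 47.5 mm, Ī = 1 286 063 mm⁴.
Horizontal leg (remainder): 92 × 18, A = 1 656 mm², y = 9 mm, Ī = 44 712 mm⁴.
Centroid: ȳ = ΣA·y / ΣA = 28.559 mm.
Transfer each piece to the horizontal centroidal axis using Ī + A·d² with d = y − 28.559:
  vertical leg: d = 18.941 mm → contributes +1 899 556 mm⁴
  horizontal leg (remainder): d = -19.559 mm → contributes +678 211 mm⁴
Total I = 2 577 767 mm⁴.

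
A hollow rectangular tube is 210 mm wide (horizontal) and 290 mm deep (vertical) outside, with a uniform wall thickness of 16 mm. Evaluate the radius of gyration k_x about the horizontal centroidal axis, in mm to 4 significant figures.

k_x ≈ 107.2 mm

Split into non-overlapping primitives; take the origin at the lower-left of the bounding box.
Outer rectangle: 210 × 290, A = 60 900 mm², y = 145 mm, Ī = 426 807 500 mm⁴.
Inner void (subtracted): 178 × 258, A = 45 924 mm², y = 145 mm, Ī = 254 740 428 mm⁴.
By symmetry the centroid is at mid-height, ȳ = 145 mm.
All pieces are centred on the horizontal centroidal axis, so I = ΣĪ (holes subtracted) = 172 067 072 mm⁴.
Radius of gyration: k = √(I/A) = √(172 067 072 / 14 976) = 107.189 mm.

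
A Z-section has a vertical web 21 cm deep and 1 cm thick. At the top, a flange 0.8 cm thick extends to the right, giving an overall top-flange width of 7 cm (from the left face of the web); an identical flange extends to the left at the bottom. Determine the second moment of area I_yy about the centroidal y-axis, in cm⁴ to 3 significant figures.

I_yy ≈ 148 cm⁴

Break the section into simple shapes (no overlaps), measuring from the bottom-left corner of the bounding box.
Web: 1 × 21, A = 21 cm², x = 6.5 cm, Ī = 1.75 cm⁴.
Top flange (beyond web): 6 × 0.8, A = 4.8 cm², x = 10 cm, Ī = 14.4 cm⁴.
Bottom flange (beyond web): 6 × 0.8, A = 4.8 cm², x = 3 cm, Ī = 14.4 cm⁴.
Centroid: x̄ = ΣA·x / ΣA = 6.5 cm.
Transfer each piece to the centroidal y-axis using Ī + A·d² with d = x − 6.5:
  web: d = 0 cm → contributes +1.75 cm⁴
  top flange (beyond web): d = 3.5 cm → contributes +73.2 cm⁴
  bottom flange (beyond web): d = -3.5 cm → contributes +73.2 cm⁴
Total I = 148.15 cm⁴.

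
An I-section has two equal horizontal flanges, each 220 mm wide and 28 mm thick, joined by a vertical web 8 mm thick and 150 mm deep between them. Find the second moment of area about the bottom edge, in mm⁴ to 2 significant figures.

Break the section into simple shapes (no overlaps), measuring from the bottom-left corner of the bounding box.
Bottom flange: 220 × 28, A = 6 160 mm², y = 14 mm, Ī = 402 453 mm⁴.
Web: 8 × 150, A = 1 200 mm², y = 103 mm, Ī = 2 250 000 mm⁴.
Top flange: 220 × 28, A = 6 160 mm², y = 192 mm, Ī = 402 453 mm⁴.
Transfer each piece to the bottom edge using Ī + A·d² with d = y − 0:
  bottom flange: d = 14 mm → contributes +1 609 813 mm⁴
  web: d = 103 mm → contributes +14 980 800 mm⁴
  top flange: d = 192 mm → contributes +227 484 693 mm⁴
Total I = 244 075 307 mm⁴.

I_base ≈ 2.4 × 10⁸ mm⁴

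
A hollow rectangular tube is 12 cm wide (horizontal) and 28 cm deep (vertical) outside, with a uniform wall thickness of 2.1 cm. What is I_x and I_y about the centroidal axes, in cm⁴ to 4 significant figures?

I_x ≈ 1.319 × 10⁴ cm⁴, I_y ≈ 3091 cm⁴

Split into non-overlapping primitives; take the origin at the lower-left of the bounding box.
Outer rectangle: 12 × 28, A = 336 cm², y = 14 cm, Ī = 21 952 cm⁴.
Inner void (subtracted): 7.8 × 23.8, A = 185.64 cm², y = 14 cm, Ī = 8762.83 cm⁴.
By symmetry the centroid is at mid-height, ȳ = 14 cm.
All pieces are centred on the centroidal x-axis, so I = ΣĪ (holes subtracted) = 13189.2 cm⁴.
Repeating about the centroidal y-axis gives I_y = 3090.81 cm⁴.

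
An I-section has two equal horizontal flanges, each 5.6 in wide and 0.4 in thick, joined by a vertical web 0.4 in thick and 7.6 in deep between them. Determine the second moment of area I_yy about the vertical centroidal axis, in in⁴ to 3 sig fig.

I_yy ≈ 11.7 in⁴

Treat the section as a set of non-overlapping primitives; coordinates are from the bounding-box lower-left.
Bottom flange: 5.6 × 0.4, A = 2.24 in², x = 2.8 in, Ī = 5.8539 in⁴.
Web: 0.4 × 7.6, A = 3.04 in², x = 2.8 in, Ī = 0.040533 in⁴.
Top flange: 5.6 × 0.4, A = 2.24 in², x = 2.8 in, Ī = 5.8539 in⁴.
By symmetry the centroid is at mid-width, x̄ = 2.8 in.
All pieces are centred on the vertical centroidal axis, so I = ΣĪ = 11.748 in⁴.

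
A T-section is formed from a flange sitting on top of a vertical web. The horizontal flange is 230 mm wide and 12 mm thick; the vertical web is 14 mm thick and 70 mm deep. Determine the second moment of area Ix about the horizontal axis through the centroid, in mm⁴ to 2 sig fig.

Ix ≈ 1.6 × 10⁶ mm⁴

Treat the section as a set of non-overlapping primitives; coordinates are from the bounding-box lower-left.
Flange: 230 × 12, A = 2 760 mm², y = 76 mm, Ī = 33 120 mm⁴.
Web: 14 × 70, A = 980 mm², y = 35 mm, Ī = 400 167 mm⁴.
Centroid: ȳ = ΣA·y / ΣA = 65.26 mm.
Transfer each piece to the horizontal axis through the centroid using Ī + A·d² with d = y − 65.26:
  flange: d = 10.74 mm → contributes +351 676 mm⁴
  web: d = -30.26 mm → contributes +1 297 324 mm⁴
Total I = 1 649 000 mm⁴.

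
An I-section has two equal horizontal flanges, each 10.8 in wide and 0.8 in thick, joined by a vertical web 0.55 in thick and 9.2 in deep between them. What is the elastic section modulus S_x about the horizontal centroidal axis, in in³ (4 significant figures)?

S_x ≈ 86.78 in³

Break the section into simple shapes (no overlaps), measuring from the bottom-left corner of the bounding box.
Bottom flange: 10.8 × 0.8, A = 8.64 in², y = 0.4 in, Ī = 0.4608 in⁴.
Web: 0.55 × 9.2, A = 5.06 in², y = 5.4 in, Ī = 35.6899 in⁴.
Top flange: 10.8 × 0.8, A = 8.64 in², y = 10.4 in, Ī = 0.4608 in⁴.
By symmetry the centroid is at mid-height, ȳ = 5.4 in.
Transfer each piece to the horizontal centroidal axis using Ī + A·d² with d = y − 5.4:
  bottom flange: d = -5 in → contributes +216.461 in⁴
  web: d = 0 in → contributes +35.6899 in⁴
  top flange: d = 5 in → contributes +216.461 in⁴
Total I = 468.611 in⁴.
Extreme fibre distance c = 5.4 in; S = I/c = 86.7799 in³.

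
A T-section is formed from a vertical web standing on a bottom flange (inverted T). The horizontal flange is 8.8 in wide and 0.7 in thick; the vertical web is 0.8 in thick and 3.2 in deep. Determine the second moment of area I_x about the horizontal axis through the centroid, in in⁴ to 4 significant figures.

I_x ≈ 9.313 in⁴

Treat the section as a set of non-overlapping primitives; coordinates are from the bounding-box lower-left.
Flange: 8.8 × 0.7, A = 6.16 in², y = 0.35 in, Ī = 0.251533 in⁴.
Web: 0.8 × 3.2, A = 2.56 in², y = 2.3 in, Ī = 2.18453 in⁴.
Centroid: ȳ = ΣA·y / ΣA = 0.922477 in.
Transfer each piece to the horizontal axis through the centroid using Ī + A·d² with d = y − 0.922477:
  flange: d = -0.572477 in → contributes +2.27035 in⁴
  web: d = 1.37752 in → contributes +7.04231 in⁴
Total I = 9.31266 in⁴.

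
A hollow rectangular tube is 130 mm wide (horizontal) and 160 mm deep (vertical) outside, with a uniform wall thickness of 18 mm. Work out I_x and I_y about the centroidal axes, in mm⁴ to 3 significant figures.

Break the section into simple shapes (no overlaps), measuring from the bottom-left corner of the bounding box.
Outer rectangle: 130 × 160, A = 20 800 mm², y = 80 mm, Ī = 44 373 333 mm⁴.
Inner void (subtracted): 94 × 124, A = 11 656 mm², y = 80 mm, Ī = 14 935 221 mm⁴.
By symmetry the centroid is at mid-height, ȳ = 80 mm.
All pieces are centred on the centroidal x-axis, so I = ΣĪ (holes subtracted) = 29 438 112 mm⁴.
Repeating about the centroidal y-axis gives I_y = 20 710 632 mm⁴.

I_x ≈ 2.94 × 10⁷ mm⁴, I_y ≈ 2.07 × 10⁷ mm⁴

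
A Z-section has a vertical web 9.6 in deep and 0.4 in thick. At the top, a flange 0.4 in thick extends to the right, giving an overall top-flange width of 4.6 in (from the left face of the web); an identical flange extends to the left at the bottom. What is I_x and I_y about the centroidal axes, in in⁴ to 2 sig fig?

I_x ≈ 100 in⁴, I_y ≈ 23 in⁴

Decompose the section into non-overlapping parts with the origin at the bottom-left of its bounding rectangle.
Web: 0.4 × 9.6, A = 3.84 in², y = 4.8 in, Ī = 29.49 in⁴.
Top flange (beyond web): 4.2 × 0.4, A = 1.68 in², y = 9.4 in, Ī = 0.0224 in⁴.
Bottom flange (beyond web): 4.2 × 0.4, A = 1.68 in², y = 0.2 in, Ī = 0.0224 in⁴.
Centroid: ȳ = ΣA·y / ΣA = 4.8 in.
Transfer each piece to the centroidal x-axis using Ī + A·d² with d = y − 4.8:
  web: d = 0 in → contributes +29.49 in⁴
  top flange (beyond web): d = 4.6 in → contributes +35.57 in⁴
  bottom flange (beyond web): d = -4.6 in → contributes +35.57 in⁴
Total I = 100.6 in⁴.
For the y-axis: x̄ = 4.4 in.
Repeating about the centroidal y-axis gives I_y = 22.76 in⁴.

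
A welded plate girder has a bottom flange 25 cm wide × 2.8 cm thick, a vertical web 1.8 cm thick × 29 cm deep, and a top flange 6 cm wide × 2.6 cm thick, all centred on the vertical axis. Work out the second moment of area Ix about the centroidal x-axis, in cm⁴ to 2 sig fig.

Decompose the section into non-overlapping parts with the origin at the bottom-left of its bounding rectangle.
Bottom plate: 25 × 2.8, A = 70 cm², y = 1.4 cm, Ī = 45.73 cm⁴.
Web plate: 1.8 × 29, A = 52.2 cm², y = 17.3 cm, Ī = 3 658 cm⁴.
Top plate: 6 × 2.6, A = 15.6 cm², y = 33.1 cm, Ī = 8.788 cm⁴.
Centroid: ȳ = ΣA·y / ΣA = 11.01 cm.
Transfer each piece to the centroidal x-axis using Ī + A·d² with d = y − 11.01:
  bottom plate: d = -9.612 cm → contributes +6 513 cm⁴
  web plate: d = 6.288 cm → contributes +5 722 cm⁴
  top plate: d = 22.09 cm → contributes +7 620 cm⁴
Total I = 19 855 cm⁴.

Ix ≈ 2.0 × 10⁴ cm⁴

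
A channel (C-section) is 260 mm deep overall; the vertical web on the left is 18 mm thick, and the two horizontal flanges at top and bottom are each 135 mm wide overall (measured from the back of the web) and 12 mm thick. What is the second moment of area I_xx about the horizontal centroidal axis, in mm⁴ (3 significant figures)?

Break the section into simple shapes (no overlaps), measuring from the bottom-left corner of the bounding box.
Web: 18 × 260, A = 4 680 mm², y = 130 mm, Ī = 26 364 000 mm⁴.
Top flange (beyond web): 117 × 12, A = 1 404 mm², y = 254 mm, Ī = 16 848 mm⁴.
Bottom flange (beyond web): 117 × 12, A = 1 404 mm², y = 6 mm, Ī = 16 848 mm⁴.
By symmetry the centroid is at mid-height, ȳ = 130 mm.
Transfer each piece to the horizontal centroidal axis using Ī + A·d² with d = y − 130:
  web: d = 0 mm → contributes +26 364 000 mm⁴
  top flange (beyond web): d = 124 mm → contributes +21 604 752 mm⁴
  bottom flange (beyond web): d = -124 mm → contributes +21 604 752 mm⁴
Total I = 69 573 504 mm⁴.

I_xx ≈ 6.96 × 10⁷ mm⁴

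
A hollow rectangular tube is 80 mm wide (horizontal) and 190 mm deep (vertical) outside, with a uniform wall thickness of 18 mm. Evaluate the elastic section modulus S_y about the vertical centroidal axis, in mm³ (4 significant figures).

S_y ≈ 1.753 × 10⁵ mm³

Split into non-overlapping primitives; take the origin at the lower-left of the bounding box.
Outer rectangle: 80 × 190, A = 15 200 mm², x = 40 mm, Ī = 8 106 667 mm⁴.
Inner void (subtracted): 44 × 154, A = 6 776 mm², x = 40 mm, Ī = 1 093 195 mm⁴.
By symmetry the centroid is at mid-width, x̄ = 40 mm.
All pieces are centred on the vertical centroidal axis, so I = ΣĪ (holes subtracted) = 7 013 472 mm⁴.
Extreme fibre distance c = 40 mm; S = I/c = 175 337 mm³.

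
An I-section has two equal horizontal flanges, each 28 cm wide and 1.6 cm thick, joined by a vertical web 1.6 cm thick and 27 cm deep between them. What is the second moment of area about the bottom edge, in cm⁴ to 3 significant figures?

I_base ≈ 5.12 × 10⁴ cm⁴

Split into non-overlapping primitives; take the origin at the lower-left of the bounding box.
Bottom flange: 28 × 1.6, A = 44.8 cm², y = 0.8 cm, Ī = 9.5573 cm⁴.
Web: 1.6 × 27, A = 43.2 cm², y = 15.1 cm, Ī = 2624.4 cm⁴.
Top flange: 28 × 1.6, A = 44.8 cm², y = 29.4 cm, Ī = 9.5573 cm⁴.
Transfer each piece to a horizontal axis along the bottom face using Ī + A·d² with d = y − 0:
  bottom flange: d = 0.8 cm → contributes +38.229 cm⁴
  web: d = 15.1 cm → contributes +12 474 cm⁴
  top flange: d = 29.4 cm → contributes +38 733 cm⁴
Total I = 51 246 cm⁴.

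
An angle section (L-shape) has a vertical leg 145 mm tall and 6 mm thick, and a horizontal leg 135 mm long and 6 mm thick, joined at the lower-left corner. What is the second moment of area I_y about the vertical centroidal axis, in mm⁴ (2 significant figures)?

Break the section into simple shapes (no overlaps), measuring from the bottom-left corner of the bounding box.
Vertical leg: 6 × 145, A = 870 mm², x = 3 mm, Ī = 2 610 mm⁴.
Horizontal leg (remainder): 129 × 6, A = 774 mm², x = 70.5 mm, Ī = 1 073 345 mm⁴.
Centroid: x̄ = ΣA·x / ΣA = 34.78 mm.
Transfer each piece to the vertical centroidal axis using Ī + A·d² with d = x − 34.78:
  vertical leg: d = -31.78 mm → contributes +881 238 mm⁴
  horizontal leg (remainder): d = 35.72 mm → contributes +2 060 950 mm⁴
Total I = 2 942 188 mm⁴.

I_y ≈ 2.9 × 10⁶ mm⁴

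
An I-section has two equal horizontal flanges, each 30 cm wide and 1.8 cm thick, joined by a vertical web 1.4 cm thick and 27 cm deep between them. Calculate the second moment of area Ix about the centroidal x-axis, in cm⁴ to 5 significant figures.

Treat the section as a set of non-overlapping primitives; coordinates are from the bounding-box lower-left.
Bottom flange: 30 × 1.8, A = 54 cm², y = 0.9 cm, Ī = 14.58 cm⁴.
Web: 1.4 × 27, A = 37.8 cm², y = 15.3 cm, Ī = 2296.35 cm⁴.
Top flange: 30 × 1.8, A = 54 cm², y = 29.7 cm, Ī = 14.58 cm⁴.
By symmetry the centroid is at mid-height, ȳ = 15.3 cm.
Transfer each piece to the centroidal x-axis using Ī + A·d² with d = y − 15.3:
  bottom flange: d = -14.4 cm → contributes +11212.02 cm⁴
  web: d = 0 cm → contributes +2296.35 cm⁴
  top flange: d = 14.4 cm → contributes +11212.02 cm⁴
Total I = 24720.39 cm⁴.

Ix ≈ 2.4720 × 10⁴ cm⁴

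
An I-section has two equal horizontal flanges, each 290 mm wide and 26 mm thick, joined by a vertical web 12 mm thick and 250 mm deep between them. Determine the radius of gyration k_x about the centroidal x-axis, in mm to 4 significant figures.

Break the section into simple shapes (no overlaps), measuring from the bottom-left corner of the bounding box.
Bottom flange: 290 × 26, A = 7 540 mm², y = 13 mm, Ī = 424 753 mm⁴.
Web: 12 × 250, A = 3 000 mm², y = 151 mm, Ī = 15 625 000 mm⁴.
Top flange: 290 × 26, A = 7 540 mm², y = 289 mm, Ī = 424 753 mm⁴.
By symmetry the centroid is at mid-height, ȳ = 151 mm.
Transfer each piece to the centroidal x-axis using Ī + A·d² with d = y − 151:
  bottom flange: d = -138 mm → contributes +144 016 513 mm⁴
  web: d = 0 mm → contributes +15 625 000 mm⁴
  top flange: d = 138 mm → contributes +144 016 513 mm⁴
Total I = 303 658 027 mm⁴.
Radius of gyration: k = √(I/A) = √(303 658 027 / 18 080) = 129.596 mm.

k_x ≈ 129.6 mm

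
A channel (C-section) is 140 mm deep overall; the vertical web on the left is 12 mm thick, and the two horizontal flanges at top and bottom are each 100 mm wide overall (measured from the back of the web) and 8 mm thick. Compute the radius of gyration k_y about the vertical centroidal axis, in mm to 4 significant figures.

Break the section into simple shapes (no overlaps), measuring from the bottom-left corner of the bounding box.
Web: 12 × 140, A = 1 680 mm², x = 6 mm, Ī = 20 160 mm⁴.
Top flange (beyond web): 88 × 8, A = 704 mm², x = 56 mm, Ī = 454 315 mm⁴.
Bottom flange (beyond web): 88 × 8, A = 704 mm², x = 56 mm, Ī = 454 315 mm⁴.
Centroid: x̄ = ΣA·x / ΣA = 28.7979 mm.
Transfer each piece to the vertical centroidal axis using Ī + A·d² with d = x − 28.7979:
  web: d = -22.7979 mm → contributes +893 332 mm⁴
  top flange (beyond web): d = 27.2021 mm → contributes +975 241 mm⁴
  bottom flange (beyond web): d = 27.2021 mm → contributes +975 241 mm⁴
Total I = 2 843 815 mm⁴.
Radius of gyration: k = √(I/A) = √(2 843 815 / 3 088) = 30.3467 mm.

k_y ≈ 30.35 mm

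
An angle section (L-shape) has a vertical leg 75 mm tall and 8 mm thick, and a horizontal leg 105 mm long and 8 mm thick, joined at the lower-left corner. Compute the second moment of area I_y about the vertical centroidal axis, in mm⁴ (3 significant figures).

I_y ≈ 1.54 × 10⁶ mm⁴

Treat the section as a set of non-overlapping primitives; coordinates are from the bounding-box lower-left.
Vertical leg: 8 × 75, A = 600 mm², x = 4 mm, Ī = 3 200 mm⁴.
Horizontal leg (remainder): 97 × 8, A = 776 mm², x = 56.5 mm, Ī = 608 449 mm⁴.
Centroid: x̄ = ΣA·x / ΣA = 33.608 mm.
Transfer each piece to the vertical centroidal axis using Ī + A·d² with d = x − 33.608:
  vertical leg: d = -29.608 mm → contributes +529 164 mm⁴
  horizontal leg (remainder): d = 22.892 mm → contributes +1 015 122 mm⁴
Total I = 1 544 287 mm⁴.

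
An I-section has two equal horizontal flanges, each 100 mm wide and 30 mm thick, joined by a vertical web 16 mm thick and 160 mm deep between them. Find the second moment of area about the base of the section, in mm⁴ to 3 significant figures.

I_base ≈ 1.64 × 10⁸ mm⁴

Split into non-overlapping primitives; take the origin at the lower-left of the bounding box.
Bottom flange: 100 × 30, A = 3 000 mm², y = 15 mm, Ī = 225 000 mm⁴.
Web: 16 × 160, A = 2 560 mm², y = 110 mm, Ī = 5 461 333 mm⁴.
Top flange: 100 × 30, A = 3 000 mm², y = 205 mm, Ī = 225 000 mm⁴.
Transfer each piece to a horizontal axis along the bottom face using Ī + A·d² with d = y − 0:
  bottom flange: d = 15 mm → contributes +900 000 mm⁴
  web: d = 110 mm → contributes +36 437 333 mm⁴
  top flange: d = 205 mm → contributes +126 300 000 mm⁴
Total I = 163 637 333 mm⁴.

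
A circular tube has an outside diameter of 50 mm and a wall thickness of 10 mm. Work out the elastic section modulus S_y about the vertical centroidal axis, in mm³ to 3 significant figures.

S_y ≈ 1.07 × 10⁴ mm³

Treat the section as a set of non-overlapping primitives; coordinates are from the bounding-box lower-left.
Outer circle: ⌀50, A = 1963.5 mm², x = 25 mm, Ī = 306 796 mm⁴.
Bore (subtracted): ⌀30, A = 706.86 mm², x = 25 mm, Ī = 39 761 mm⁴.
By symmetry the centroid is at mid-width, x̄ = 25 mm.
All pieces are centred on the vertical centroidal axis, so I = ΣĪ (holes subtracted) = 267 035 mm⁴.
Extreme fibre distance c = 25 mm; S = I/c = 10 681 mm³.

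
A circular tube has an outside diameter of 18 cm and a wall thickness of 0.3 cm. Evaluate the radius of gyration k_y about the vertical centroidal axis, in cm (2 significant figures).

k_y ≈ 6.3 cm

Decompose the section into non-overlapping parts with the origin at the bottom-left of its bounding rectangle.
Outer circle: ⌀18, A = 254.5 cm², x = 9 cm, Ī = 5 153 cm⁴.
Bore (subtracted): ⌀17.4, A = 237.8 cm², x = 9 cm, Ī = 4 500 cm⁴.
By symmetry the centroid is at mid-width, x̄ = 9 cm.
All pieces are centred on the vertical centroidal axis, so I = ΣĪ (holes subtracted) = 653.5 cm⁴.
Radius of gyration: k = √(I/A) = √(653.5 / 16.68) = 6.259 cm.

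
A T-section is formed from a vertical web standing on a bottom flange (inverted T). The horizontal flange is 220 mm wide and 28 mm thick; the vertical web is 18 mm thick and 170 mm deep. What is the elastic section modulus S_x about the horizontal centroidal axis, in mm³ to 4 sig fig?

Treat the section as a set of non-overlapping primitives; coordinates are from the bounding-box lower-left.
Flange: 220 × 28, A = 6 160 mm², y = 14 mm, Ī = 402 453 mm⁴.
Web: 18 × 170, A = 3 060 mm², y = 113 mm, Ī = 7 369 500 mm⁴.
Centroid: ȳ = ΣA·y / ΣA = 46.8568 mm.
Transfer each piece to the horizontal centroidal axis using Ī + A·d² with d = y − 46.8568:
  flange: d = -32.8568 mm → contributes +7 052 614 mm⁴
  web: d = 66.1432 mm → contributes +20 756 751 mm⁴
Total I = 27 809 364 mm⁴.
Extreme fibre distance c = 151.143 mm; S = I/c = 183 994 mm³.

S_x ≈ 1.840 × 10⁵ mm³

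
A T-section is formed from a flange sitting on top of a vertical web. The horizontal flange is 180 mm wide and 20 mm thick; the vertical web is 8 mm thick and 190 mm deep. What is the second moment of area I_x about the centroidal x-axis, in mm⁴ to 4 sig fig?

Split into non-overlapping primitives; take the origin at the lower-left of the bounding box.
Flange: 180 × 20, A = 3 600 mm², y = 200 mm, Ī = 120 000 mm⁴.
Web: 8 × 190, A = 1 520 mm², y = 95 mm, Ī = 4 572 667 mm⁴.
Centroid: ȳ = ΣA·y / ΣA = 168.828 mm.
Transfer each piece to the centroidal x-axis using Ī + A·d² with d = y − 168.828:
  flange: d = 31.1719 mm → contributes +3 618 069 mm⁴
  web: d = -73.8281 mm → contributes +12 857 567 mm⁴
Total I = 16 475 635 mm⁴.

I_x ≈ 1.648 × 10⁷ mm⁴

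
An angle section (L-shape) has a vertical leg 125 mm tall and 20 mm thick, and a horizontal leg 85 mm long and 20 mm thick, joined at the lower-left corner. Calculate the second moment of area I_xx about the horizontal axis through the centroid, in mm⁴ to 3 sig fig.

Split into non-overlapping primitives; take the origin at the lower-left of the bounding box.
Vertical leg: 20 × 125, A = 2 500 mm², y = 62.5 mm, Ī = 3 255 208 mm⁴.
Horizontal leg (remainder): 65 × 20, A = 1 300 mm², y = 10 mm, Ī = 43 333 mm⁴.
Centroid: ȳ = ΣA·y / ΣA = 44.539 mm.
Transfer each piece to the horizontal axis through the centroid using Ī + A·d² with d = y − 44.539:
  vertical leg: d = 17.961 mm → contributes +4 061 660 mm⁴
  horizontal leg (remainder): d = -34.539 mm → contributes +1 594 201 mm⁴
Total I = 5 655 861 mm⁴.

I_xx ≈ 5.66 × 10⁶ mm⁴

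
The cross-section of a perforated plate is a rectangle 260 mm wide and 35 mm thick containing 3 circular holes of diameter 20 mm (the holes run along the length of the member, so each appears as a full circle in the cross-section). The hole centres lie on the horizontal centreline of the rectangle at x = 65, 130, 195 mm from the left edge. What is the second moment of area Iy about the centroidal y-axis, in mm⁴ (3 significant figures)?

Iy ≈ 4.86 × 10⁷ mm⁴

Break the section into simple shapes (no overlaps), measuring from the bottom-left corner of the bounding box.
Plate: 260 × 35, A = 9 100 mm², x = 130 mm, Ī = 51 263 333 mm⁴.
Hole 1 (subtracted): ⌀20, A = 314.16 mm², x = 65 mm, Ī = 7 854 mm⁴.
Hole 2 (subtracted): ⌀20, A = 314.16 mm², x = 130 mm, Ī = 7 854 mm⁴.
Hole 3 (subtracted): ⌀20, A = 314.16 mm², x = 195 mm, Ī = 7 854 mm⁴.
By symmetry the centroid is at mid-width, x̄ = 130 mm.
Transfer each piece to the centroidal y-axis using Ī + A·d² with d = x − 130:
  plate: d = 0 mm → contributes +51 263 333 mm⁴
  hole 1: d = -65 mm → contributes −1 335 177 mm⁴
  hole 2: d = 0 mm → contributes −7 854 mm⁴
  hole 3: d = 65 mm → contributes −1 335 177 mm⁴
Total I = 48 585 126 mm⁴.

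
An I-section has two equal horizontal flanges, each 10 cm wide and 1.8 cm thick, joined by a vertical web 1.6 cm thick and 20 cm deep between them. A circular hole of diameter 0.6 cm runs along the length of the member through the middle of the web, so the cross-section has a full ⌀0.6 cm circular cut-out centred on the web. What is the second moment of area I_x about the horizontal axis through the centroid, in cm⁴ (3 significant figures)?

I_x ≈ 5350 cm⁴

Break the section into simple shapes (no overlaps), measuring from the bottom-left corner of the bounding box.
Bottom flange: 10 × 1.8, A = 18 cm², y = 0.9 cm, Ī = 4.86 cm⁴.
Web: 1.6 × 20, A = 32 cm², y = 11.8 cm, Ī = 1066.7 cm⁴.
Top flange: 10 × 1.8, A = 18 cm², y = 22.7 cm, Ī = 4.86 cm⁴.
Hole (subtracted): ⌀0.6, A = 0.28274 cm², y = 11.8 cm, Ī = 0.0063617 cm⁴.
By symmetry the centroid is at mid-height, ȳ = 11.8 cm.
Transfer each piece to the horizontal axis through the centroid using Ī + A·d² with d = y − 11.8:
  bottom flange: d = -10.9 cm → contributes +2143.4 cm⁴
  web: d = 0 cm → contributes +1066.7 cm⁴
  top flange: d = 10.9 cm → contributes +2143.4 cm⁴
  hole: d = 0 cm → contributes −0.0063617 cm⁴
Total I = 5353.5 cm⁴.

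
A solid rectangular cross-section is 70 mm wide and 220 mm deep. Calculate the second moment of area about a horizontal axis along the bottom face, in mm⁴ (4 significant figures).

I_base ≈ 2.485 × 10⁸ mm⁴

The section: 70 × 220, A = 15 400 mm², y = 110 mm, Ī = 62 113 333 mm⁴.
Transfer it to the base of the section using Ī + A·d² with d = y − 0:
  the section: d = 110 mm → contributes +248 453 333 mm⁴
Total I = 248 453 333 mm⁴.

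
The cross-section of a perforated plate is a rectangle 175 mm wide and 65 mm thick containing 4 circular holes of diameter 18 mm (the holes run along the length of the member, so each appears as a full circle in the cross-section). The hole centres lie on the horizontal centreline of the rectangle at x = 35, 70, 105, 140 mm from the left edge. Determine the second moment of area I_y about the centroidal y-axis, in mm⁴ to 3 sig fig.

I_y ≈ 2.75 × 10⁷ mm⁴

Split into non-overlapping primitives; take the origin at the lower-left of the bounding box.
Plate: 175 × 65, A = 11 375 mm², x = 87.5 mm, Ī = 29 029 948 mm⁴.
Hole 1 (subtracted): ⌀18, A = 254.47 mm², x = 35 mm, Ī = 5 153 mm⁴.
Hole 2 (subtracted): ⌀18, A = 254.47 mm², x = 70 mm, Ī = 5 153 mm⁴.
Hole 3 (subtracted): ⌀18, A = 254.47 mm², x = 105 mm, Ī = 5 153 mm⁴.
Hole 4 (subtracted): ⌀18, A = 254.47 mm², x = 140 mm, Ī = 5 153 mm⁴.
By symmetry the centroid is at mid-width, x̄ = 87.5 mm.
Transfer each piece to the centroidal y-axis using Ī + A·d² with d = x − 87.5:
  plate: d = 0 mm → contributes +29 029 948 mm⁴
  hole 1: d = -52.5 mm → contributes −706 533 mm⁴
  hole 2: d = -17.5 mm → contributes −83 084 mm⁴
  hole 3: d = 17.5 mm → contributes −83 084 mm⁴
  hole 4: d = 52.5 mm → contributes −706 533 mm⁴
Total I = 27 450 713 mm⁴.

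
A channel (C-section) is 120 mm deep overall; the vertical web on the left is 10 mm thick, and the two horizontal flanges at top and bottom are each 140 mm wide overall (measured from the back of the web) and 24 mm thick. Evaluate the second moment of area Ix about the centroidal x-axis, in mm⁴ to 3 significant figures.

Ix ≈ 1.61 × 10⁷ mm⁴

Break the section into simple shapes (no overlaps), measuring from the bottom-left corner of the bounding box.
Web: 10 × 120, A = 1 200 mm², y = 60 mm, Ī = 1 440 000 mm⁴.
Top flange (beyond web): 130 × 24, A = 3 120 mm², y = 108 mm, Ī = 149 760 mm⁴.
Bottom flange (beyond web): 130 × 24, A = 3 120 mm², y = 12 mm, Ī = 149 760 mm⁴.
By symmetry the centroid is at mid-height, ȳ = 60 mm.
Transfer each piece to the centroidal x-axis using Ī + A·d² with d = y − 60:
  web: d = 0 mm → contributes +1 440 000 mm⁴
  top flange (beyond web): d = 48 mm → contributes +7 338 240 mm⁴
  bottom flange (beyond web): d = -48 mm → contributes +7 338 240 mm⁴
Total I = 16 116 480 mm⁴.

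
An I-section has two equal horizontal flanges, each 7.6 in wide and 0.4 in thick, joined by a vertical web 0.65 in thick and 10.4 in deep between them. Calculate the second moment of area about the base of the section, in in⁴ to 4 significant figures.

I_base ≈ 641.0 in⁴

Break the section into simple shapes (no overlaps), measuring from the bottom-left corner of the bounding box.
Bottom flange: 7.6 × 0.4, A = 3.04 in², y = 0.2 in, Ī = 0.0405333 in⁴.
Web: 0.65 × 10.4, A = 6.76 in², y = 5.6 in, Ī = 60.9301 in⁴.
Top flange: 7.6 × 0.4, A = 3.04 in², y = 11 in, Ī = 0.0405333 in⁴.
Transfer each piece to the base of the section using Ī + A·d² with d = y − 0:
  bottom flange: d = 0.2 in → contributes +0.162133 in⁴
  web: d = 5.6 in → contributes +272.924 in⁴
  top flange: d = 11 in → contributes +367.881 in⁴
Total I = 640.966 in⁴.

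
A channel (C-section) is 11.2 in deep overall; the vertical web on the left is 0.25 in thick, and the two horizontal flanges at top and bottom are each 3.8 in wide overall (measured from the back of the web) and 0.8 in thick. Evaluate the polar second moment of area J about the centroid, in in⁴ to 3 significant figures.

Decompose the section into non-overlapping parts with the origin at the bottom-left of its bounding rectangle.
Web: 0.25 × 11.2, A = 2.8 in², y = 5.6 in, Ī = 29.269 in⁴.
Top flange (beyond web): 3.55 × 0.8, A = 2.84 in², y = 10.8 in, Ī = 0.15147 in⁴.
Bottom flange (beyond web): 3.55 × 0.8, A = 2.84 in², y = 0.4 in, Ī = 0.15147 in⁴.
By symmetry the centroid is at mid-height, ȳ = 5.6 in.
Transfer each piece to the centroidal x-axis using Ī + A·d² with d = y − 5.6:
  web: d = 0 in → contributes +29.269 in⁴
  top flange (beyond web): d = 5.2 in → contributes +76.945 in⁴
  bottom flange (beyond web): d = -5.2 in → contributes +76.945 in⁴
Total I = 183.16 in⁴.
For the y-axis: x̄ = 1.3976 in.
Repeating about the centroidal y-axis gives I_y = 12.75 in⁴.
Polar second moment: J = I_x + I_y = 195.91 in⁴.

J ≈ 196 in⁴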